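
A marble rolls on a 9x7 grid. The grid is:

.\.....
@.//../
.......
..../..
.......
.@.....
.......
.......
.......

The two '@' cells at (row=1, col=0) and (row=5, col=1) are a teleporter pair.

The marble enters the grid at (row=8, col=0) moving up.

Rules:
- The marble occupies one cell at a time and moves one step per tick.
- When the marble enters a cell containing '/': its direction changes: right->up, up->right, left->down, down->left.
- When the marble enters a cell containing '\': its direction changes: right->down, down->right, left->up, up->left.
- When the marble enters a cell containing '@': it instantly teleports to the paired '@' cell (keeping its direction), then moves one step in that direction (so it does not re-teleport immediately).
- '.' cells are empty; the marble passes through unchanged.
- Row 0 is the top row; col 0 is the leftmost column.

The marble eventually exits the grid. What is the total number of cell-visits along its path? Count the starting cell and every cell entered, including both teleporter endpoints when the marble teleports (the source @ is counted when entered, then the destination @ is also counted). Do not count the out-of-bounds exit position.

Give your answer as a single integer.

Step 1: enter (8,0), '.' pass, move up to (7,0)
Step 2: enter (7,0), '.' pass, move up to (6,0)
Step 3: enter (6,0), '.' pass, move up to (5,0)
Step 4: enter (5,0), '.' pass, move up to (4,0)
Step 5: enter (4,0), '.' pass, move up to (3,0)
Step 6: enter (3,0), '.' pass, move up to (2,0)
Step 7: enter (2,0), '.' pass, move up to (1,0)
Step 8: enter (1,0), '@' teleport (1,0)->(5,1), also enter (5,1), move up to (4,1)
Step 9: enter (4,1), '.' pass, move up to (3,1)
Step 10: enter (3,1), '.' pass, move up to (2,1)
Step 11: enter (2,1), '.' pass, move up to (1,1)
Step 12: enter (1,1), '.' pass, move up to (0,1)
Step 13: enter (0,1), '\' deflects up->left, move left to (0,0)
Step 14: enter (0,0), '.' pass, move left to (0,-1)
Step 15: at (0,-1) — EXIT via left edge, pos 0
Path length (cell visits): 15

Answer: 15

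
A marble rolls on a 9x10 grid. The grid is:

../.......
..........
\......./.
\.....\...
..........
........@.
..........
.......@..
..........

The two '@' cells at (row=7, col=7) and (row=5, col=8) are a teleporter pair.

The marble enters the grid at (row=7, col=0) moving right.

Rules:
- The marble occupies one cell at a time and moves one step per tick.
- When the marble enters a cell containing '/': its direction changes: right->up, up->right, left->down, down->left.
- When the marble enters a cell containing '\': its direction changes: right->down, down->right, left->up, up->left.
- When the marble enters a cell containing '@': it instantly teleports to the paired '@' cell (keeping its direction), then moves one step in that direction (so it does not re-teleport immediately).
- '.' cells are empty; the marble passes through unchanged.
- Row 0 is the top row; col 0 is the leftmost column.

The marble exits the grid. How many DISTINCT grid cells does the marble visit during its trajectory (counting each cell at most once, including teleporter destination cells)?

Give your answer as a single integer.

Answer: 10

Derivation:
Step 1: enter (7,0), '.' pass, move right to (7,1)
Step 2: enter (7,1), '.' pass, move right to (7,2)
Step 3: enter (7,2), '.' pass, move right to (7,3)
Step 4: enter (7,3), '.' pass, move right to (7,4)
Step 5: enter (7,4), '.' pass, move right to (7,5)
Step 6: enter (7,5), '.' pass, move right to (7,6)
Step 7: enter (7,6), '.' pass, move right to (7,7)
Step 8: enter (7,7), '@' teleport (7,7)->(5,8), also enter (5,8), move right to (5,9)
Step 9: enter (5,9), '.' pass, move right to (5,10)
Step 10: at (5,10) — EXIT via right edge, pos 5
Distinct cells visited: 10 (path length 10)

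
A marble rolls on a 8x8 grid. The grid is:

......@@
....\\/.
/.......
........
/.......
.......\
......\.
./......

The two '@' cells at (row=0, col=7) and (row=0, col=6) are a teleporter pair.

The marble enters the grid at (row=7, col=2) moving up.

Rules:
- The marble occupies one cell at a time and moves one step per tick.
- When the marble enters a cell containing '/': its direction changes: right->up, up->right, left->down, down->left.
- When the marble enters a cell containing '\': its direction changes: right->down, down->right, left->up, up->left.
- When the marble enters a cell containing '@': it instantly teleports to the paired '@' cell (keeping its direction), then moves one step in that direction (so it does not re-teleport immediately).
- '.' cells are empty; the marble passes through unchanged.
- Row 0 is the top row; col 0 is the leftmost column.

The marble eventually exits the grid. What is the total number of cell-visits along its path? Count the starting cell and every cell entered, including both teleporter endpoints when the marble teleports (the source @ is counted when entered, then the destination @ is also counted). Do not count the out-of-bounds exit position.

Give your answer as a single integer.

Step 1: enter (7,2), '.' pass, move up to (6,2)
Step 2: enter (6,2), '.' pass, move up to (5,2)
Step 3: enter (5,2), '.' pass, move up to (4,2)
Step 4: enter (4,2), '.' pass, move up to (3,2)
Step 5: enter (3,2), '.' pass, move up to (2,2)
Step 6: enter (2,2), '.' pass, move up to (1,2)
Step 7: enter (1,2), '.' pass, move up to (0,2)
Step 8: enter (0,2), '.' pass, move up to (-1,2)
Step 9: at (-1,2) — EXIT via top edge, pos 2
Path length (cell visits): 8

Answer: 8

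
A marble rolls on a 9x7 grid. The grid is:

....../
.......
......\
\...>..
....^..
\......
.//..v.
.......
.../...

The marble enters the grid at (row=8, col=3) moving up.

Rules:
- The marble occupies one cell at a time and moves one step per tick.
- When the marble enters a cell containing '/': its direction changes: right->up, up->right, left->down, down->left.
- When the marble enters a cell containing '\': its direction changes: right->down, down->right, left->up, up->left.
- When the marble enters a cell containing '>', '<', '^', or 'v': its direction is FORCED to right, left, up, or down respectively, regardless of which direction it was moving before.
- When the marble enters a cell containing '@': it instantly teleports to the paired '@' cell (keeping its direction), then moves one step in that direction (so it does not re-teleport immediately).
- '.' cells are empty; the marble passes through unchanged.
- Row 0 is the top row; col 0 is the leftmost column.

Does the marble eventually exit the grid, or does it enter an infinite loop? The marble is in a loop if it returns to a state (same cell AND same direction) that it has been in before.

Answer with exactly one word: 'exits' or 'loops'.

Answer: exits

Derivation:
Step 1: enter (8,3), '/' deflects up->right, move right to (8,4)
Step 2: enter (8,4), '.' pass, move right to (8,5)
Step 3: enter (8,5), '.' pass, move right to (8,6)
Step 4: enter (8,6), '.' pass, move right to (8,7)
Step 5: at (8,7) — EXIT via right edge, pos 8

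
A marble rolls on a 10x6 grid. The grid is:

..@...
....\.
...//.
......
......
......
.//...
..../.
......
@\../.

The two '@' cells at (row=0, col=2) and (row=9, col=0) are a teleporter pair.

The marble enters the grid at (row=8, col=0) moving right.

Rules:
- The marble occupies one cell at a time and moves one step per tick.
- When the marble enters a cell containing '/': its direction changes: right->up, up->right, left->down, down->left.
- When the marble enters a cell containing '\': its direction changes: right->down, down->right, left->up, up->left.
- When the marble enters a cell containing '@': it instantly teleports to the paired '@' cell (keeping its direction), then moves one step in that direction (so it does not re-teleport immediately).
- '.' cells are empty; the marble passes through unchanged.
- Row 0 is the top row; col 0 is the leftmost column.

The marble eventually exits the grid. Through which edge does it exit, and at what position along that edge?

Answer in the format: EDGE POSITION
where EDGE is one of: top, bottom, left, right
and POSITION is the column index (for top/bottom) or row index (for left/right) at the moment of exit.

Answer: right 8

Derivation:
Step 1: enter (8,0), '.' pass, move right to (8,1)
Step 2: enter (8,1), '.' pass, move right to (8,2)
Step 3: enter (8,2), '.' pass, move right to (8,3)
Step 4: enter (8,3), '.' pass, move right to (8,4)
Step 5: enter (8,4), '.' pass, move right to (8,5)
Step 6: enter (8,5), '.' pass, move right to (8,6)
Step 7: at (8,6) — EXIT via right edge, pos 8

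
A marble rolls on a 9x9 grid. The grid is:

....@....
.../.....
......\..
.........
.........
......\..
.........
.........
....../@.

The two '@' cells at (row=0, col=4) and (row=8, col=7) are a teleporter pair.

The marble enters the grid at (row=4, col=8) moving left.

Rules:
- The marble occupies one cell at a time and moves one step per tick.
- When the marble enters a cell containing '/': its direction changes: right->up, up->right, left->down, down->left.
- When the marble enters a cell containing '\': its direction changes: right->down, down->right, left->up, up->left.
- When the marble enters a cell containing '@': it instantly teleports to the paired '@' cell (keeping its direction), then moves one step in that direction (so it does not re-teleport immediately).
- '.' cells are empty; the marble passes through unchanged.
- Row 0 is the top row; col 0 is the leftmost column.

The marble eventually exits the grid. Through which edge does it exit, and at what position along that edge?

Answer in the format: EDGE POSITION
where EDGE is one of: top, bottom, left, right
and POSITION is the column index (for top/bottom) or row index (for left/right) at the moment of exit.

Step 1: enter (4,8), '.' pass, move left to (4,7)
Step 2: enter (4,7), '.' pass, move left to (4,6)
Step 3: enter (4,6), '.' pass, move left to (4,5)
Step 4: enter (4,5), '.' pass, move left to (4,4)
Step 5: enter (4,4), '.' pass, move left to (4,3)
Step 6: enter (4,3), '.' pass, move left to (4,2)
Step 7: enter (4,2), '.' pass, move left to (4,1)
Step 8: enter (4,1), '.' pass, move left to (4,0)
Step 9: enter (4,0), '.' pass, move left to (4,-1)
Step 10: at (4,-1) — EXIT via left edge, pos 4

Answer: left 4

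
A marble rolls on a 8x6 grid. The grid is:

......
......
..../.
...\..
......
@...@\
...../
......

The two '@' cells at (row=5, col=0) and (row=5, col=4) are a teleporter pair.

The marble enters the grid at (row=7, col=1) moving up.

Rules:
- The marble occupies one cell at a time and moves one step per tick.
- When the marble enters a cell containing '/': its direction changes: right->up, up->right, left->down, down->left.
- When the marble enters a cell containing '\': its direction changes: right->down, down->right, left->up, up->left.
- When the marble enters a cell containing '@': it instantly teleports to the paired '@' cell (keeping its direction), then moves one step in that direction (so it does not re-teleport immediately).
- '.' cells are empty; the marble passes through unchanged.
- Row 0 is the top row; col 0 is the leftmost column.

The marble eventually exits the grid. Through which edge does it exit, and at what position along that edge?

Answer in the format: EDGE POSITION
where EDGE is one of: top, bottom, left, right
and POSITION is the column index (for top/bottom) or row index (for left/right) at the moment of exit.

Answer: top 1

Derivation:
Step 1: enter (7,1), '.' pass, move up to (6,1)
Step 2: enter (6,1), '.' pass, move up to (5,1)
Step 3: enter (5,1), '.' pass, move up to (4,1)
Step 4: enter (4,1), '.' pass, move up to (3,1)
Step 5: enter (3,1), '.' pass, move up to (2,1)
Step 6: enter (2,1), '.' pass, move up to (1,1)
Step 7: enter (1,1), '.' pass, move up to (0,1)
Step 8: enter (0,1), '.' pass, move up to (-1,1)
Step 9: at (-1,1) — EXIT via top edge, pos 1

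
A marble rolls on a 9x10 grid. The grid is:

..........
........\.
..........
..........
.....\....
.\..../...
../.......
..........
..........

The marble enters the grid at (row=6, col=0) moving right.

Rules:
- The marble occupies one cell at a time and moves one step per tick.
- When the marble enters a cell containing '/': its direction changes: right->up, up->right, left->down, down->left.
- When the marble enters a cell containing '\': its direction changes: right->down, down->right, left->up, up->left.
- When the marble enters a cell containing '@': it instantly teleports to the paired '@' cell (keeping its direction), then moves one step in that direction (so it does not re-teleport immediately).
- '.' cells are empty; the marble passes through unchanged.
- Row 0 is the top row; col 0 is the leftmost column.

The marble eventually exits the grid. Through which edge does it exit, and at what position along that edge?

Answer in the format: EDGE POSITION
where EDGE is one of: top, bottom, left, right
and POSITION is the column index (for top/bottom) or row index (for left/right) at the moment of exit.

Answer: top 2

Derivation:
Step 1: enter (6,0), '.' pass, move right to (6,1)
Step 2: enter (6,1), '.' pass, move right to (6,2)
Step 3: enter (6,2), '/' deflects right->up, move up to (5,2)
Step 4: enter (5,2), '.' pass, move up to (4,2)
Step 5: enter (4,2), '.' pass, move up to (3,2)
Step 6: enter (3,2), '.' pass, move up to (2,2)
Step 7: enter (2,2), '.' pass, move up to (1,2)
Step 8: enter (1,2), '.' pass, move up to (0,2)
Step 9: enter (0,2), '.' pass, move up to (-1,2)
Step 10: at (-1,2) — EXIT via top edge, pos 2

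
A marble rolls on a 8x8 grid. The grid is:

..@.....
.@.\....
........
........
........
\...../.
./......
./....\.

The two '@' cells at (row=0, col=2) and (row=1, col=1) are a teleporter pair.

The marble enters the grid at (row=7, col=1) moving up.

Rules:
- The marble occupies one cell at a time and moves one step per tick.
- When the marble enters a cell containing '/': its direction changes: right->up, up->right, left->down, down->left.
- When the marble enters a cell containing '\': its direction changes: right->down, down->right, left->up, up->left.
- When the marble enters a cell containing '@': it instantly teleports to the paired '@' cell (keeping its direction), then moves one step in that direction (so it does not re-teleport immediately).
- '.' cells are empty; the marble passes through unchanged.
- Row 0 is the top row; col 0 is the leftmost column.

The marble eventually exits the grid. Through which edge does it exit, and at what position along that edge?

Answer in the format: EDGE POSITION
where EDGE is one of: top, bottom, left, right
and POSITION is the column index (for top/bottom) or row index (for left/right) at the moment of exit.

Answer: bottom 6

Derivation:
Step 1: enter (7,1), '/' deflects up->right, move right to (7,2)
Step 2: enter (7,2), '.' pass, move right to (7,3)
Step 3: enter (7,3), '.' pass, move right to (7,4)
Step 4: enter (7,4), '.' pass, move right to (7,5)
Step 5: enter (7,5), '.' pass, move right to (7,6)
Step 6: enter (7,6), '\' deflects right->down, move down to (8,6)
Step 7: at (8,6) — EXIT via bottom edge, pos 6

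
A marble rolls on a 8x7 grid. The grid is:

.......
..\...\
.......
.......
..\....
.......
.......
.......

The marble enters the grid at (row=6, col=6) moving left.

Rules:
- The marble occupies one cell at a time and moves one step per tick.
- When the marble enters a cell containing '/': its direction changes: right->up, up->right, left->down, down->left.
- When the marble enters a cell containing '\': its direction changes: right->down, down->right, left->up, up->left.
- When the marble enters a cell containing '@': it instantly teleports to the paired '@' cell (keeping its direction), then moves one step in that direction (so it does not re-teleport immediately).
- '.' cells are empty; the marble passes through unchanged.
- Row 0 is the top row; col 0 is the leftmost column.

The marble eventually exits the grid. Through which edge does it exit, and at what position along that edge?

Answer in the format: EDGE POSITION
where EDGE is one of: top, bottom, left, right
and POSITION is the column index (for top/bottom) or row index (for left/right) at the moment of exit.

Step 1: enter (6,6), '.' pass, move left to (6,5)
Step 2: enter (6,5), '.' pass, move left to (6,4)
Step 3: enter (6,4), '.' pass, move left to (6,3)
Step 4: enter (6,3), '.' pass, move left to (6,2)
Step 5: enter (6,2), '.' pass, move left to (6,1)
Step 6: enter (6,1), '.' pass, move left to (6,0)
Step 7: enter (6,0), '.' pass, move left to (6,-1)
Step 8: at (6,-1) — EXIT via left edge, pos 6

Answer: left 6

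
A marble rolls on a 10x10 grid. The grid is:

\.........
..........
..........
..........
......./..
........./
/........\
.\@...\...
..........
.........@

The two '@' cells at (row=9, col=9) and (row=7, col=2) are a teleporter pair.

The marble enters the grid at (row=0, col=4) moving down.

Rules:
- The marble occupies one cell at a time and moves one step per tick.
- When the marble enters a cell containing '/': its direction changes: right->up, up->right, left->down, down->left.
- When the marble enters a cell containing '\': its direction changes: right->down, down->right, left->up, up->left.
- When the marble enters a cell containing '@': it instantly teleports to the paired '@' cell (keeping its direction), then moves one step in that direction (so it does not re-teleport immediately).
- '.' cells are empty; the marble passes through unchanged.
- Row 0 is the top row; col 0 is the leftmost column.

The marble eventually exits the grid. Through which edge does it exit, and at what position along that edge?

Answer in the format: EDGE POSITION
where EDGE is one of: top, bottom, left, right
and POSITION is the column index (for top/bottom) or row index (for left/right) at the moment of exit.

Step 1: enter (0,4), '.' pass, move down to (1,4)
Step 2: enter (1,4), '.' pass, move down to (2,4)
Step 3: enter (2,4), '.' pass, move down to (3,4)
Step 4: enter (3,4), '.' pass, move down to (4,4)
Step 5: enter (4,4), '.' pass, move down to (5,4)
Step 6: enter (5,4), '.' pass, move down to (6,4)
Step 7: enter (6,4), '.' pass, move down to (7,4)
Step 8: enter (7,4), '.' pass, move down to (8,4)
Step 9: enter (8,4), '.' pass, move down to (9,4)
Step 10: enter (9,4), '.' pass, move down to (10,4)
Step 11: at (10,4) — EXIT via bottom edge, pos 4

Answer: bottom 4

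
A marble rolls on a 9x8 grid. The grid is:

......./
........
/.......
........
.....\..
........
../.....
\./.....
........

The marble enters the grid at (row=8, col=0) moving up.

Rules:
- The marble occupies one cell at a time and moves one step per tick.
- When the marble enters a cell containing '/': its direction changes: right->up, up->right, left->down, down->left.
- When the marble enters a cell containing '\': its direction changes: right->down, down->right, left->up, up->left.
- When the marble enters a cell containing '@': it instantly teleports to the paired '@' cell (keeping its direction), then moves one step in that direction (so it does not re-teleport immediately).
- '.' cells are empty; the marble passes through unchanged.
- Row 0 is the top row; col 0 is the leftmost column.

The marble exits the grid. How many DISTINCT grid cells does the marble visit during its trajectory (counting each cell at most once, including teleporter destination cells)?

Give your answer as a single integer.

Step 1: enter (8,0), '.' pass, move up to (7,0)
Step 2: enter (7,0), '\' deflects up->left, move left to (7,-1)
Step 3: at (7,-1) — EXIT via left edge, pos 7
Distinct cells visited: 2 (path length 2)

Answer: 2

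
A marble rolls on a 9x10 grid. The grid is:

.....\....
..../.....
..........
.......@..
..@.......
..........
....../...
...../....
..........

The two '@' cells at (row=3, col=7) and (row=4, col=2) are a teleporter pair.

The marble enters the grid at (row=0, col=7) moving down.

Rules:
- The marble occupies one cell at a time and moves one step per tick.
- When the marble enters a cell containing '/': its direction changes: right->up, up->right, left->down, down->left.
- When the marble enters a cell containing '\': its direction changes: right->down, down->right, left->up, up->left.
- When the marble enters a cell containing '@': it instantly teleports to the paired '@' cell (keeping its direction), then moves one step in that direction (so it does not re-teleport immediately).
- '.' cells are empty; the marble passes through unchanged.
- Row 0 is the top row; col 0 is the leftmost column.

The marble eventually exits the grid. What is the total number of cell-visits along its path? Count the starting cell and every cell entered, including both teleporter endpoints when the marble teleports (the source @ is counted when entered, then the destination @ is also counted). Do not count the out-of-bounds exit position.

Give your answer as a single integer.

Step 1: enter (0,7), '.' pass, move down to (1,7)
Step 2: enter (1,7), '.' pass, move down to (2,7)
Step 3: enter (2,7), '.' pass, move down to (3,7)
Step 4: enter (3,7), '@' teleport (3,7)->(4,2), also enter (4,2), move down to (5,2)
Step 5: enter (5,2), '.' pass, move down to (6,2)
Step 6: enter (6,2), '.' pass, move down to (7,2)
Step 7: enter (7,2), '.' pass, move down to (8,2)
Step 8: enter (8,2), '.' pass, move down to (9,2)
Step 9: at (9,2) — EXIT via bottom edge, pos 2
Path length (cell visits): 9

Answer: 9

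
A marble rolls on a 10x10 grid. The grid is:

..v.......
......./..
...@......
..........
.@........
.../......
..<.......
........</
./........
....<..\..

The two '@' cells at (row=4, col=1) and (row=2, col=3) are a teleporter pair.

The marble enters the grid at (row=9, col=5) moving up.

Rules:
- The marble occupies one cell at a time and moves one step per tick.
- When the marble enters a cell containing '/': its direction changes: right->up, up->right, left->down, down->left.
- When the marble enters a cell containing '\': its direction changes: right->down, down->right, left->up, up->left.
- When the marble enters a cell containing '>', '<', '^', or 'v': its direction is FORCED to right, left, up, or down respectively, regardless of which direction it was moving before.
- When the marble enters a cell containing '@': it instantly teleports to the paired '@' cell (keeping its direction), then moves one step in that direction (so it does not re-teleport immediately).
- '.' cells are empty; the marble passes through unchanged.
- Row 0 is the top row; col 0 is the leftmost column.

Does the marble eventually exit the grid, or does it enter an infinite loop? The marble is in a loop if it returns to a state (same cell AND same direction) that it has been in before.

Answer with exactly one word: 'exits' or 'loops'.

Step 1: enter (9,5), '.' pass, move up to (8,5)
Step 2: enter (8,5), '.' pass, move up to (7,5)
Step 3: enter (7,5), '.' pass, move up to (6,5)
Step 4: enter (6,5), '.' pass, move up to (5,5)
Step 5: enter (5,5), '.' pass, move up to (4,5)
Step 6: enter (4,5), '.' pass, move up to (3,5)
Step 7: enter (3,5), '.' pass, move up to (2,5)
Step 8: enter (2,5), '.' pass, move up to (1,5)
Step 9: enter (1,5), '.' pass, move up to (0,5)
Step 10: enter (0,5), '.' pass, move up to (-1,5)
Step 11: at (-1,5) — EXIT via top edge, pos 5

Answer: exits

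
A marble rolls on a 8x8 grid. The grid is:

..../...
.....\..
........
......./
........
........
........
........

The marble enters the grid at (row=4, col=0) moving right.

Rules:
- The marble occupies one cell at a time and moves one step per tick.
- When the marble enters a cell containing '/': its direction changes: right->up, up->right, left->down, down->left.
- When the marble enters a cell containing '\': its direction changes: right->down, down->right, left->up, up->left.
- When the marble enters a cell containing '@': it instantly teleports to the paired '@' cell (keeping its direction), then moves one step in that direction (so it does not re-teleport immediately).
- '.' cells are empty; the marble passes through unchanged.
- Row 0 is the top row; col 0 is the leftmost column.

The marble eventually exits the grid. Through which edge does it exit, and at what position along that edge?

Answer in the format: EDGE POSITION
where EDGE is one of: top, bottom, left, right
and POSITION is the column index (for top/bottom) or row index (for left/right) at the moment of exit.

Answer: right 4

Derivation:
Step 1: enter (4,0), '.' pass, move right to (4,1)
Step 2: enter (4,1), '.' pass, move right to (4,2)
Step 3: enter (4,2), '.' pass, move right to (4,3)
Step 4: enter (4,3), '.' pass, move right to (4,4)
Step 5: enter (4,4), '.' pass, move right to (4,5)
Step 6: enter (4,5), '.' pass, move right to (4,6)
Step 7: enter (4,6), '.' pass, move right to (4,7)
Step 8: enter (4,7), '.' pass, move right to (4,8)
Step 9: at (4,8) — EXIT via right edge, pos 4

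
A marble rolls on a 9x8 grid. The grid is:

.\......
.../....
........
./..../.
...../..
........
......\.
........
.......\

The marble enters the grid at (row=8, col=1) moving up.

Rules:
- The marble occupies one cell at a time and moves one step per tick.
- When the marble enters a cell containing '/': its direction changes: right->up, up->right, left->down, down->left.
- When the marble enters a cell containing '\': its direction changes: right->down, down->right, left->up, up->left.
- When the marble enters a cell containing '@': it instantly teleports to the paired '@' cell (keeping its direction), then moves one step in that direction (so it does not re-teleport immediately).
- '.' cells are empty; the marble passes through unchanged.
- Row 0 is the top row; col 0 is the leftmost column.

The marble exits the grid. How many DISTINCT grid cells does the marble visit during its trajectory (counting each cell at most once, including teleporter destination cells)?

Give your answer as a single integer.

Answer: 14

Derivation:
Step 1: enter (8,1), '.' pass, move up to (7,1)
Step 2: enter (7,1), '.' pass, move up to (6,1)
Step 3: enter (6,1), '.' pass, move up to (5,1)
Step 4: enter (5,1), '.' pass, move up to (4,1)
Step 5: enter (4,1), '.' pass, move up to (3,1)
Step 6: enter (3,1), '/' deflects up->right, move right to (3,2)
Step 7: enter (3,2), '.' pass, move right to (3,3)
Step 8: enter (3,3), '.' pass, move right to (3,4)
Step 9: enter (3,4), '.' pass, move right to (3,5)
Step 10: enter (3,5), '.' pass, move right to (3,6)
Step 11: enter (3,6), '/' deflects right->up, move up to (2,6)
Step 12: enter (2,6), '.' pass, move up to (1,6)
Step 13: enter (1,6), '.' pass, move up to (0,6)
Step 14: enter (0,6), '.' pass, move up to (-1,6)
Step 15: at (-1,6) — EXIT via top edge, pos 6
Distinct cells visited: 14 (path length 14)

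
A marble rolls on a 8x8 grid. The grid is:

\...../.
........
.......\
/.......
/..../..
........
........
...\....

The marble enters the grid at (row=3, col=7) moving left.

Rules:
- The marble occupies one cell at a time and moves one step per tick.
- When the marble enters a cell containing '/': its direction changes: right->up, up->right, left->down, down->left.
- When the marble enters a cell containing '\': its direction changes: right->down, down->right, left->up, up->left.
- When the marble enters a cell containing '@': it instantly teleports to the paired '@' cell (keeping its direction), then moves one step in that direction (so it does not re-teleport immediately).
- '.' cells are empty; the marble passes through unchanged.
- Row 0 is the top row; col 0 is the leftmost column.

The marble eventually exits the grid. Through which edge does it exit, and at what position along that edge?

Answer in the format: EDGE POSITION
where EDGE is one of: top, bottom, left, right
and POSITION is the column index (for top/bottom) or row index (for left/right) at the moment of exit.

Step 1: enter (3,7), '.' pass, move left to (3,6)
Step 2: enter (3,6), '.' pass, move left to (3,5)
Step 3: enter (3,5), '.' pass, move left to (3,4)
Step 4: enter (3,4), '.' pass, move left to (3,3)
Step 5: enter (3,3), '.' pass, move left to (3,2)
Step 6: enter (3,2), '.' pass, move left to (3,1)
Step 7: enter (3,1), '.' pass, move left to (3,0)
Step 8: enter (3,0), '/' deflects left->down, move down to (4,0)
Step 9: enter (4,0), '/' deflects down->left, move left to (4,-1)
Step 10: at (4,-1) — EXIT via left edge, pos 4

Answer: left 4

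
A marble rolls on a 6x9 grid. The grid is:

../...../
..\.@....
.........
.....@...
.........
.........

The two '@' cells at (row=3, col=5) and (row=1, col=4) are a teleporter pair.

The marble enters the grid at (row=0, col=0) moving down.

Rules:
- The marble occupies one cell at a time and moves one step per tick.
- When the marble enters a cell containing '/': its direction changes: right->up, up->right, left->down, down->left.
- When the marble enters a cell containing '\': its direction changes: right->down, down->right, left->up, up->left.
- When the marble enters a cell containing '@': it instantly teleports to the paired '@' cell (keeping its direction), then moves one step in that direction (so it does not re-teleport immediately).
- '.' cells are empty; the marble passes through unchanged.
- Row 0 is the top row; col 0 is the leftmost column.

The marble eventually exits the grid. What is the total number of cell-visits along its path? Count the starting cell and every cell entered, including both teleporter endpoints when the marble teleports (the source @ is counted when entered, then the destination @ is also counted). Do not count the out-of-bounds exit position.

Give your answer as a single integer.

Step 1: enter (0,0), '.' pass, move down to (1,0)
Step 2: enter (1,0), '.' pass, move down to (2,0)
Step 3: enter (2,0), '.' pass, move down to (3,0)
Step 4: enter (3,0), '.' pass, move down to (4,0)
Step 5: enter (4,0), '.' pass, move down to (5,0)
Step 6: enter (5,0), '.' pass, move down to (6,0)
Step 7: at (6,0) — EXIT via bottom edge, pos 0
Path length (cell visits): 6

Answer: 6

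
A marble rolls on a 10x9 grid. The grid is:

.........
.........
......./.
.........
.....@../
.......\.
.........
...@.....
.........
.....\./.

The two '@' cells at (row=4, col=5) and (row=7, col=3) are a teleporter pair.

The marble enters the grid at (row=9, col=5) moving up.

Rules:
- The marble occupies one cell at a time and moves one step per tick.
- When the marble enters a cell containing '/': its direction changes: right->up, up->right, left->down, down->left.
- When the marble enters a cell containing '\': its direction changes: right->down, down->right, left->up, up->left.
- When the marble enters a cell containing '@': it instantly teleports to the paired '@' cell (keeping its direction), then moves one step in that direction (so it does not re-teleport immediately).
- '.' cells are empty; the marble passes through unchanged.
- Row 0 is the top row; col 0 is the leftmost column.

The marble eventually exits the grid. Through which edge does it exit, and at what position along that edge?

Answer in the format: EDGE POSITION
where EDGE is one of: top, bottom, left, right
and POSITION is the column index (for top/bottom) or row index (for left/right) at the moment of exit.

Step 1: enter (9,5), '\' deflects up->left, move left to (9,4)
Step 2: enter (9,4), '.' pass, move left to (9,3)
Step 3: enter (9,3), '.' pass, move left to (9,2)
Step 4: enter (9,2), '.' pass, move left to (9,1)
Step 5: enter (9,1), '.' pass, move left to (9,0)
Step 6: enter (9,0), '.' pass, move left to (9,-1)
Step 7: at (9,-1) — EXIT via left edge, pos 9

Answer: left 9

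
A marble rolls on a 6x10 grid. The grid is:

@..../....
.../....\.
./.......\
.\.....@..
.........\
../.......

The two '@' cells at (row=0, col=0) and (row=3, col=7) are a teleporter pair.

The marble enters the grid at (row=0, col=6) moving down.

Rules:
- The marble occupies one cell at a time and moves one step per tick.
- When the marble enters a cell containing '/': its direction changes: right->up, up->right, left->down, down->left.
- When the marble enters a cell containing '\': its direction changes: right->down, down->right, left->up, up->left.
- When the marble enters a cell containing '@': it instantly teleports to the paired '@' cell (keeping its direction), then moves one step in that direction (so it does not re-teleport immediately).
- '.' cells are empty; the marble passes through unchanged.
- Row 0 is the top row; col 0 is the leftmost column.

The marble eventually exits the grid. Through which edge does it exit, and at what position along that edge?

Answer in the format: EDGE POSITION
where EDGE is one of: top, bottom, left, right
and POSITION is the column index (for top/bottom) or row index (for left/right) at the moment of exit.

Step 1: enter (0,6), '.' pass, move down to (1,6)
Step 2: enter (1,6), '.' pass, move down to (2,6)
Step 3: enter (2,6), '.' pass, move down to (3,6)
Step 4: enter (3,6), '.' pass, move down to (4,6)
Step 5: enter (4,6), '.' pass, move down to (5,6)
Step 6: enter (5,6), '.' pass, move down to (6,6)
Step 7: at (6,6) — EXIT via bottom edge, pos 6

Answer: bottom 6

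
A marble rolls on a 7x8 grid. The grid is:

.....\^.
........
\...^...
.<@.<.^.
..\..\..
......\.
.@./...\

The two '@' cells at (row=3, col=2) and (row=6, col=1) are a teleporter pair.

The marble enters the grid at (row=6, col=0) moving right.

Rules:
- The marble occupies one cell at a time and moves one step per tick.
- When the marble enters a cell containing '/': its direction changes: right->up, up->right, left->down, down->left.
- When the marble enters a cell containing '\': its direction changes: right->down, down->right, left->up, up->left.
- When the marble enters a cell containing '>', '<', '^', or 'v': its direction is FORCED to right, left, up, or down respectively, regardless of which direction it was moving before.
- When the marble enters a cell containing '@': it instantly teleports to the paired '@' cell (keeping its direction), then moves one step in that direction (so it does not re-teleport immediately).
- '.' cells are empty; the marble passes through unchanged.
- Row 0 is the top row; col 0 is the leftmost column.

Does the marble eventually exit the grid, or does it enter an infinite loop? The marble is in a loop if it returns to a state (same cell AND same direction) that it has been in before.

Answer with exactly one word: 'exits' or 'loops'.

Answer: exits

Derivation:
Step 1: enter (6,0), '.' pass, move right to (6,1)
Step 2: enter (6,1), '@' teleport (6,1)->(3,2), also enter (3,2), move right to (3,3)
Step 3: enter (3,3), '.' pass, move right to (3,4)
Step 4: enter (3,4), '<' forces right->left, move left to (3,3)
Step 5: enter (3,3), '.' pass, move left to (3,2)
Step 6: enter (3,2), '@' teleport (3,2)->(6,1), also enter (6,1), move left to (6,0)
Step 7: enter (6,0), '.' pass, move left to (6,-1)
Step 8: at (6,-1) — EXIT via left edge, pos 6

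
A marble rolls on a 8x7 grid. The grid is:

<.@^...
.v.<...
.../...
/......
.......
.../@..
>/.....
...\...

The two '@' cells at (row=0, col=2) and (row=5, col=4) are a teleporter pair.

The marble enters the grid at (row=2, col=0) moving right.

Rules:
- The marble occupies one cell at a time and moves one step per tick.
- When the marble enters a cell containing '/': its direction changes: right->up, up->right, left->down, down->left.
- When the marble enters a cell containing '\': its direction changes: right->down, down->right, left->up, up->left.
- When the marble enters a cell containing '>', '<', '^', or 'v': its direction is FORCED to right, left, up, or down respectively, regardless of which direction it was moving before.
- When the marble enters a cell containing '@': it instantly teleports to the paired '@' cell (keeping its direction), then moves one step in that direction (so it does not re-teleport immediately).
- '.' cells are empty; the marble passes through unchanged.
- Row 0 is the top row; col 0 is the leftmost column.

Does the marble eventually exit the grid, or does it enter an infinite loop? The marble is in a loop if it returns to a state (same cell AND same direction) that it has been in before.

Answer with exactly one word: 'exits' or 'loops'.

Answer: loops

Derivation:
Step 1: enter (2,0), '.' pass, move right to (2,1)
Step 2: enter (2,1), '.' pass, move right to (2,2)
Step 3: enter (2,2), '.' pass, move right to (2,3)
Step 4: enter (2,3), '/' deflects right->up, move up to (1,3)
Step 5: enter (1,3), '<' forces up->left, move left to (1,2)
Step 6: enter (1,2), '.' pass, move left to (1,1)
Step 7: enter (1,1), 'v' forces left->down, move down to (2,1)
Step 8: enter (2,1), '.' pass, move down to (3,1)
Step 9: enter (3,1), '.' pass, move down to (4,1)
Step 10: enter (4,1), '.' pass, move down to (5,1)
Step 11: enter (5,1), '.' pass, move down to (6,1)
Step 12: enter (6,1), '/' deflects down->left, move left to (6,0)
Step 13: enter (6,0), '>' forces left->right, move right to (6,1)
Step 14: enter (6,1), '/' deflects right->up, move up to (5,1)
Step 15: enter (5,1), '.' pass, move up to (4,1)
Step 16: enter (4,1), '.' pass, move up to (3,1)
Step 17: enter (3,1), '.' pass, move up to (2,1)
Step 18: enter (2,1), '.' pass, move up to (1,1)
Step 19: enter (1,1), 'v' forces up->down, move down to (2,1)
Step 20: at (2,1) dir=down — LOOP DETECTED (seen before)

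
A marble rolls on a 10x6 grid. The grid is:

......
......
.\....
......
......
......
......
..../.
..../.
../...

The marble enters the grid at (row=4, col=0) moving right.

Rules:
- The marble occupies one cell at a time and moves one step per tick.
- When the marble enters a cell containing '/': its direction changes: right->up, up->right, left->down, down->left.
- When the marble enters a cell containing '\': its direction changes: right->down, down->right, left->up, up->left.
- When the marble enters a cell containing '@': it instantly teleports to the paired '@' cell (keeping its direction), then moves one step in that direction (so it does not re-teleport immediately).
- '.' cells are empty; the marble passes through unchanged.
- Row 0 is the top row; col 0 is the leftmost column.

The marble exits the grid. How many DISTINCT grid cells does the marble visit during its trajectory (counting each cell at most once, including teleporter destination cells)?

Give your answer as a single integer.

Answer: 6

Derivation:
Step 1: enter (4,0), '.' pass, move right to (4,1)
Step 2: enter (4,1), '.' pass, move right to (4,2)
Step 3: enter (4,2), '.' pass, move right to (4,3)
Step 4: enter (4,3), '.' pass, move right to (4,4)
Step 5: enter (4,4), '.' pass, move right to (4,5)
Step 6: enter (4,5), '.' pass, move right to (4,6)
Step 7: at (4,6) — EXIT via right edge, pos 4
Distinct cells visited: 6 (path length 6)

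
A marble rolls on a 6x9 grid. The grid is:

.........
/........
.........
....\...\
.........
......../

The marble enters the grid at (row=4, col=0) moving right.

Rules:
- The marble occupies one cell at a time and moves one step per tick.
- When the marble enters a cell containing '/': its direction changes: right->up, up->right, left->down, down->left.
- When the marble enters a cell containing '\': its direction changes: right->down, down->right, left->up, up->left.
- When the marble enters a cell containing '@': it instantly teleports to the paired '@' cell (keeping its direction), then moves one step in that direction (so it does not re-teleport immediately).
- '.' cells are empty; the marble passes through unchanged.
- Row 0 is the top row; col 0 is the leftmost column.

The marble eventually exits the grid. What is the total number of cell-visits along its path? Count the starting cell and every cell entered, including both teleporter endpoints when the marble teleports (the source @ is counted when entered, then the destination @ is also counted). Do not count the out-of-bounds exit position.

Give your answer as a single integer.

Answer: 9

Derivation:
Step 1: enter (4,0), '.' pass, move right to (4,1)
Step 2: enter (4,1), '.' pass, move right to (4,2)
Step 3: enter (4,2), '.' pass, move right to (4,3)
Step 4: enter (4,3), '.' pass, move right to (4,4)
Step 5: enter (4,4), '.' pass, move right to (4,5)
Step 6: enter (4,5), '.' pass, move right to (4,6)
Step 7: enter (4,6), '.' pass, move right to (4,7)
Step 8: enter (4,7), '.' pass, move right to (4,8)
Step 9: enter (4,8), '.' pass, move right to (4,9)
Step 10: at (4,9) — EXIT via right edge, pos 4
Path length (cell visits): 9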